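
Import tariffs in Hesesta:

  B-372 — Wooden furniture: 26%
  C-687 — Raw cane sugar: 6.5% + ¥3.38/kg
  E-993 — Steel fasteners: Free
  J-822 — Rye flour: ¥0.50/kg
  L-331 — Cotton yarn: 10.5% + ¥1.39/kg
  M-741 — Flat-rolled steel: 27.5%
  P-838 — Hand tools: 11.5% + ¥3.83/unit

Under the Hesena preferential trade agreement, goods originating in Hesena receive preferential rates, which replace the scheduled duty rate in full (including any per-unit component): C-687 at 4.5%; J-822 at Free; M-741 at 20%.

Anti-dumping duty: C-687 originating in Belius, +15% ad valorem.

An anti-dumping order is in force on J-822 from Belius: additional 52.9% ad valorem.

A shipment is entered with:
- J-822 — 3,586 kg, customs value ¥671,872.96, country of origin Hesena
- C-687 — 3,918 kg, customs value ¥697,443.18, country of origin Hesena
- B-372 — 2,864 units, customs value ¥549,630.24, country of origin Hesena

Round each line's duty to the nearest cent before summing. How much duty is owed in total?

Line 1 (J-822, Hesena, 3,586 kg, ¥671,872.96):
Base rate for J-822 is ¥0.50/kg.
Origin Hesena qualifies under the Hesesta–Hesena agreement and J-822 is covered: preferential rate Free applies instead.
The additional-duty order on J-822 targets Belius, not Hesena; it does not apply.
Duty = ¥671,872.96 × 0% = ¥0.00.
Line 2 (C-687, Hesena, 3,918 kg, ¥697,443.18):
Base rate for C-687 is 6.5% + ¥3.38/kg.
Origin Hesena qualifies under the Hesesta–Hesena agreement and C-687 is covered: preferential rate 4.5% applies instead.
The additional-duty order on C-687 targets Belius, not Hesena; it does not apply.
Duty = ¥697,443.18 × 4.5% = ¥31,384.94.
Line 3 (B-372, Hesena, 2,864 units, ¥549,630.24):
Base rate for B-372 is 26%.
Origin Hesena is the FTA partner but B-372 is not on the preference list; base rate stands.
Duty = ¥549,630.24 × 26% = ¥142,903.86.
Total = ¥0.00 + ¥31,384.94 + ¥142,903.86 = ¥174,288.80.

¥174,288.80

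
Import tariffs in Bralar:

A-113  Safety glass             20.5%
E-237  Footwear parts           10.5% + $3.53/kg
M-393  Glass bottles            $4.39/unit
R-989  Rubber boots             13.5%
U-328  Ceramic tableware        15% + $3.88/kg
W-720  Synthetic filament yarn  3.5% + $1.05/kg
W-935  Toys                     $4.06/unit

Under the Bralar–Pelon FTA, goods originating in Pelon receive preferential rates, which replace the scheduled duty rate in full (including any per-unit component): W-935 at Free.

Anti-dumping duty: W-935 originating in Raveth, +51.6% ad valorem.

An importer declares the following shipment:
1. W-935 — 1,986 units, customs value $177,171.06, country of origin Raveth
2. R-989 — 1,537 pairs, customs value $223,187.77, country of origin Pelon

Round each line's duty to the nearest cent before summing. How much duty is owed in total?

$129,613.78

Line 1 (W-935, Raveth, 1,986 units, $177,171.06):
Base rate for W-935 is $4.06/unit.
W-935 has an FTA preferential rate, but origin Raveth is not Pelon; base rate stands.
Additional duty on W-935 from Raveth: +51.6% ad valorem. Applied ad valorem rate = 51.6%.
Duty = $177,171.06 × 51.6% + 1,986 × $4.06 = $99,483.43.
Line 2 (R-989, Pelon, 1,537 pairs, $223,187.77):
Base rate for R-989 is 13.5%.
Origin Pelon is the FTA partner but R-989 is not on the preference list; base rate stands.
Duty = $223,187.77 × 13.5% = $30,130.35.
Total = $99,483.43 + $30,130.35 = $129,613.78.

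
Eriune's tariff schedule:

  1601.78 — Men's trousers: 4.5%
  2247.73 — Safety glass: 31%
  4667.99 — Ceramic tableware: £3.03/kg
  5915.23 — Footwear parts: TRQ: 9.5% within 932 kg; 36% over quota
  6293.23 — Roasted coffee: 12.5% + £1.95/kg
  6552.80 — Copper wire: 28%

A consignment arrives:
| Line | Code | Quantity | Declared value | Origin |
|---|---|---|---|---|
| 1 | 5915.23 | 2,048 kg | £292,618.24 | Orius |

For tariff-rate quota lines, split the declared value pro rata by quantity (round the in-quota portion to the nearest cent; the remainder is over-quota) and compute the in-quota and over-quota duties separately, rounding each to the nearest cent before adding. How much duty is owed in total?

£70,054.07

Line 1 (5915.23, Orius, 2,048 kg, £292,618.24):
Code 5915.23 is under a tariff-rate quota (threshold 932 kg). In-quota: 932 kg at 9.5%; over-quota: 1,116 kg at 36%.
Pro-rata value split: in-quota = £292,618.24 × 932/2,048 = £133,164.16; over-quota = £292,618.24 − £133,164.16 = £159,454.08.
In-quota duty = £133,164.16 × 9.5% = £12,650.60. Over-quota duty = £159,454.08 × 36% = £57,403.47.
Line duty = £12,650.60 + £57,403.47 = £70,054.07.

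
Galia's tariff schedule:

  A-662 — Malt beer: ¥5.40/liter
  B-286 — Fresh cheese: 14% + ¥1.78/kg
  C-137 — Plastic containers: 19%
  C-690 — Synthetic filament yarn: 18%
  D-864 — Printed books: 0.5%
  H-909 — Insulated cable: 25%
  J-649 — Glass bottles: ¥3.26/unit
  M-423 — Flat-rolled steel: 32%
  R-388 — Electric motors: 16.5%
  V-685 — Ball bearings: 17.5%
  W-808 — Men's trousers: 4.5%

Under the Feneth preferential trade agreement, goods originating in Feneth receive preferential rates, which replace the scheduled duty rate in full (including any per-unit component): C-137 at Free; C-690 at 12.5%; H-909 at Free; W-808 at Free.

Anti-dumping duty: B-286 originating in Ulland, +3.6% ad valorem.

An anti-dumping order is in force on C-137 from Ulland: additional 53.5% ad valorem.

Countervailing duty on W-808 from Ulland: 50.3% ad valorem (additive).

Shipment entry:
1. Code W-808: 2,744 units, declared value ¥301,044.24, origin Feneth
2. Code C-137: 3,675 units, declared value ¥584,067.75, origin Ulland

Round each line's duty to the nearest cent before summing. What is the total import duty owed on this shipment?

¥423,449.12

Line 1 (W-808, Feneth, 2,744 units, ¥301,044.24):
Base rate for W-808 is 4.5%.
Origin Feneth qualifies under the Galia–Feneth agreement and W-808 is covered: preferential rate Free applies instead.
The additional-duty order on W-808 targets Ulland, not Feneth; it does not apply.
Duty = ¥301,044.24 × 0% = ¥0.00.
Line 2 (C-137, Ulland, 3,675 units, ¥584,067.75):
Base rate for C-137 is 19%.
C-137 has an FTA preferential rate, but origin Ulland is not Feneth; base rate stands.
Additional duty on C-137 from Ulland: +53.5%. Applied ad valorem rate: 19% + 53.5% = 72.5%.
Duty = ¥584,067.75 × 72.5% = ¥423,449.12.
Total = ¥0.00 + ¥423,449.12 = ¥423,449.12.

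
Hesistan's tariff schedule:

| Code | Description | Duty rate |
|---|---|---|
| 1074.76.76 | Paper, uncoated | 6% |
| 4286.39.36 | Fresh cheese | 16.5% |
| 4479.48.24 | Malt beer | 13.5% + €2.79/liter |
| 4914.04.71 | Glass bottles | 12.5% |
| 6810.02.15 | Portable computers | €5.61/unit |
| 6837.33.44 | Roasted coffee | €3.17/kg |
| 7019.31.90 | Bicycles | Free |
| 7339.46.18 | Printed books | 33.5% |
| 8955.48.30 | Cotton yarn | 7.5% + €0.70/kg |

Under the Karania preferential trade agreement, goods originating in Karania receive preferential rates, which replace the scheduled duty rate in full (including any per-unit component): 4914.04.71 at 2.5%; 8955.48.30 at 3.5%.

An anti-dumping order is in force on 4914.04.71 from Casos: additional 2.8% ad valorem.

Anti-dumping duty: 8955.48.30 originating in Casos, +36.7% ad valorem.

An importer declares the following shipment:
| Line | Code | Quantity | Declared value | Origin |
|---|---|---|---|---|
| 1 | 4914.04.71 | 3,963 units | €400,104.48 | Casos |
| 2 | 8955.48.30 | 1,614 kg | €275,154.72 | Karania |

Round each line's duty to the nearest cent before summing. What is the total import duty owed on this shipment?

Line 1 (4914.04.71, Casos, 3,963 units, €400,104.48):
Base rate for 4914.04.71 is 12.5%.
4914.04.71 has an FTA preferential rate, but origin Casos is not Karania; base rate stands.
Additional duty on 4914.04.71 from Casos: +2.8%. Applied ad valorem rate: 12.5% + 2.8% = 15.3%.
Duty = €400,104.48 × 15.3% = €61,215.99.
Line 2 (8955.48.30, Karania, 1,614 kg, €275,154.72):
Base rate for 8955.48.30 is 7.5% + €0.70/kg.
Origin Karania qualifies under the Hesistan–Karania agreement and 8955.48.30 is covered: preferential rate 3.5% applies instead.
The additional-duty order on 8955.48.30 targets Casos, not Karania; it does not apply.
Duty = €275,154.72 × 3.5% = €9,630.42.
Total = €61,215.99 + €9,630.42 = €70,846.41.

€70,846.41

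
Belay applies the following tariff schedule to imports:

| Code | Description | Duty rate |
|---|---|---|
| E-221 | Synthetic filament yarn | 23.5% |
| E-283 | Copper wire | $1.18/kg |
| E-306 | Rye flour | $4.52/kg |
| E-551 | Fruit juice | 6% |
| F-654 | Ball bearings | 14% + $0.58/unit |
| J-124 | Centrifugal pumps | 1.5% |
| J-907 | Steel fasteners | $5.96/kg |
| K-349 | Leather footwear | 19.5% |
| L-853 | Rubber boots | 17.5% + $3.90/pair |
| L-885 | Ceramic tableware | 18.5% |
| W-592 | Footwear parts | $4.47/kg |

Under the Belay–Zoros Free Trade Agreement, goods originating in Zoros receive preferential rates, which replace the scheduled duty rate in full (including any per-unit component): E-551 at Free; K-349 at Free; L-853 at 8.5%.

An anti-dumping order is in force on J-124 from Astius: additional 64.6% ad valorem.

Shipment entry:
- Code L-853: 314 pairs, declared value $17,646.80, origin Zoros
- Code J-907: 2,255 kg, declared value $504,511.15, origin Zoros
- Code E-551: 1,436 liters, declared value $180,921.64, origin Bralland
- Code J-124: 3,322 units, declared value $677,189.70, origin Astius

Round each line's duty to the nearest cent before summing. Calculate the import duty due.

Line 1 (L-853, Zoros, 314 pairs, $17,646.80):
Base rate for L-853 is 17.5% + $3.90/pair.
Origin Zoros qualifies under the Belay–Zoros agreement and L-853 is covered: preferential rate 8.5% applies instead.
Duty = $17,646.80 × 8.5% = $1,499.98.
Line 2 (J-907, Zoros, 2,255 kg, $504,511.15):
Base rate for J-907 is $5.96/kg.
Origin Zoros is the FTA partner but J-907 is not on the preference list; base rate stands.
Duty = 2,255 × $5.96 = $13,439.80.
Line 3 (E-551, Bralland, 1,436 liters, $180,921.64):
Base rate for E-551 is 6%.
E-551 has an FTA preferential rate, but origin Bralland is not Zoros; base rate stands.
Duty = $180,921.64 × 6% = $10,855.30.
Line 4 (J-124, Astius, 3,322 units, $677,189.70):
Base rate for J-124 is 1.5%.
Additional duty on J-124 from Astius: +64.6%. Applied ad valorem rate: 1.5% + 64.6% = 66.1%.
Duty = $677,189.70 × 66.1% = $447,622.39.
Total = $1,499.98 + $13,439.80 + $10,855.30 + $447,622.39 = $473,417.47.

$473,417.47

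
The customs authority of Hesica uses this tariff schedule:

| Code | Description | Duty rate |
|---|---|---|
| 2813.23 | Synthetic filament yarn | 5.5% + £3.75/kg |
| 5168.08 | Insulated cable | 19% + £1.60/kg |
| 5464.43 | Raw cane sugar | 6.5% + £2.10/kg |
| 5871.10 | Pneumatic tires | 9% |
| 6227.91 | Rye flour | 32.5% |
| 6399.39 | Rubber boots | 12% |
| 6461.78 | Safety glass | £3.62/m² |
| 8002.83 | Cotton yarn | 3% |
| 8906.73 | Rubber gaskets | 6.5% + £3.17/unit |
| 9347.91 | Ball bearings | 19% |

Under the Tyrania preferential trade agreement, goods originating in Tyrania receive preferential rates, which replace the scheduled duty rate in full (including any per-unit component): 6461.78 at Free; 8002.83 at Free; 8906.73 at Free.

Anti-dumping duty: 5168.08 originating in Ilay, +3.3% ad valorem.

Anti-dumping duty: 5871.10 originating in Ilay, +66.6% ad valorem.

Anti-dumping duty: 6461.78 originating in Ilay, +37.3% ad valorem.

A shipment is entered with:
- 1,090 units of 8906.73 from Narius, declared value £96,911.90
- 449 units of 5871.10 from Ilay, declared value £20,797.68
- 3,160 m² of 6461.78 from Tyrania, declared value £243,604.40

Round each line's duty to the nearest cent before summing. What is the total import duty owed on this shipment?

Line 1 (8906.73, Narius, 1,090 units, £96,911.90):
Base rate for 8906.73 is 6.5% + £3.17/unit.
8906.73 has an FTA preferential rate, but origin Narius is not Tyrania; base rate stands.
Duty = £96,911.90 × 6.5% + 1,090 × £3.17 = £9,754.57.
Line 2 (5871.10, Ilay, 449 units, £20,797.68):
Base rate for 5871.10 is 9%.
Additional duty on 5871.10 from Ilay: +66.6%. Applied ad valorem rate: 9% + 66.6% = 75.6%.
Duty = £20,797.68 × 75.6% = £15,723.05.
Line 3 (6461.78, Tyrania, 3,160 m², £243,604.40):
Base rate for 6461.78 is £3.62/m².
Origin Tyrania qualifies under the Hesica–Tyrania agreement and 6461.78 is covered: preferential rate Free applies instead.
The additional-duty order on 6461.78 targets Ilay, not Tyrania; it does not apply.
Duty = £243,604.40 × 0% = £0.00.
Total = £9,754.57 + £15,723.05 + £0.00 = £25,477.62.

£25,477.62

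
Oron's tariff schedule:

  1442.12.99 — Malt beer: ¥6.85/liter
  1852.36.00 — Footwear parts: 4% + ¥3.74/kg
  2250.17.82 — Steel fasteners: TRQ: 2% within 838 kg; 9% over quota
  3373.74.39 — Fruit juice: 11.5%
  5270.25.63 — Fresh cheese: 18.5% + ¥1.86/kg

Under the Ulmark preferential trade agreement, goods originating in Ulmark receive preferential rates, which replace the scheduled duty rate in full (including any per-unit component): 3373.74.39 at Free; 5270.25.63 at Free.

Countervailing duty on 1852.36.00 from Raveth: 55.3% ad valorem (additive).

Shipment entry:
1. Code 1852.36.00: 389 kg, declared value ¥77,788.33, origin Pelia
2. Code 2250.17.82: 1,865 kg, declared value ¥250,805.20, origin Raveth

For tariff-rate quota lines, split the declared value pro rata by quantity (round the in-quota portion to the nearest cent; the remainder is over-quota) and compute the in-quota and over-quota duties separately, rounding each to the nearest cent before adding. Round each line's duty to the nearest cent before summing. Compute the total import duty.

Line 1 (1852.36.00, Pelia, 389 kg, ¥77,788.33):
Base rate for 1852.36.00 is 4% + ¥3.74/kg.
The additional-duty order on 1852.36.00 targets Raveth, not Pelia; it does not apply.
Duty = ¥77,788.33 × 4% + 389 × ¥3.74 = ¥4,566.39.
Line 2 (2250.17.82, Raveth, 1,865 kg, ¥250,805.20):
Code 2250.17.82 is under a tariff-rate quota (threshold 838 kg). In-quota: 838 kg at 2%; over-quota: 1,027 kg at 9%.
Pro-rata value split: in-quota = ¥250,805.20 × 838/1,865 = ¥112,694.24; over-quota = ¥250,805.20 − ¥112,694.24 = ¥138,110.96.
In-quota duty = ¥112,694.24 × 2% = ¥2,253.88. Over-quota duty = ¥138,110.96 × 9% = ¥12,429.99.
Line duty = ¥2,253.88 + ¥12,429.99 = ¥14,683.87.
Total = ¥4,566.39 + ¥14,683.87 = ¥19,250.26.

¥19,250.26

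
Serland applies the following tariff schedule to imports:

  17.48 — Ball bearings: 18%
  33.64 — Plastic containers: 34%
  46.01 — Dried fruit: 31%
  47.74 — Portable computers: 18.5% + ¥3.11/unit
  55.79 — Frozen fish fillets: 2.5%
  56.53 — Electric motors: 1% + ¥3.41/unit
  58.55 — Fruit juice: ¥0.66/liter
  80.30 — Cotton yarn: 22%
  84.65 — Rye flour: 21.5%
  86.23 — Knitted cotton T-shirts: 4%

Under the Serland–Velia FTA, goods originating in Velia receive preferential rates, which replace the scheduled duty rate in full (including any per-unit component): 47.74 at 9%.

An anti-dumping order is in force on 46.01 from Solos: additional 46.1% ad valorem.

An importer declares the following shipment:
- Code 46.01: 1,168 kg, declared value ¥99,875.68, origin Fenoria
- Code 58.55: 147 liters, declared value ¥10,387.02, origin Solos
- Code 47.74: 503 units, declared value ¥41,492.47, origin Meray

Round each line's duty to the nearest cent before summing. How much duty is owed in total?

¥40,298.92

Line 1 (46.01, Fenoria, 1,168 kg, ¥99,875.68):
Base rate for 46.01 is 31%.
The additional-duty order on 46.01 targets Solos, not Fenoria; it does not apply.
Duty = ¥99,875.68 × 31% = ¥30,961.46.
Line 2 (58.55, Solos, 147 liters, ¥10,387.02):
Base rate for 58.55 is ¥0.66/liter.
Duty = 147 × ¥0.66 = ¥97.02.
Line 3 (47.74, Meray, 503 units, ¥41,492.47):
Base rate for 47.74 is 18.5% + ¥3.11/unit.
47.74 has an FTA preferential rate, but origin Meray is not Velia; base rate stands.
Duty = ¥41,492.47 × 18.5% + 503 × ¥3.11 = ¥9,240.44.
Total = ¥30,961.46 + ¥97.02 + ¥9,240.44 = ¥40,298.92.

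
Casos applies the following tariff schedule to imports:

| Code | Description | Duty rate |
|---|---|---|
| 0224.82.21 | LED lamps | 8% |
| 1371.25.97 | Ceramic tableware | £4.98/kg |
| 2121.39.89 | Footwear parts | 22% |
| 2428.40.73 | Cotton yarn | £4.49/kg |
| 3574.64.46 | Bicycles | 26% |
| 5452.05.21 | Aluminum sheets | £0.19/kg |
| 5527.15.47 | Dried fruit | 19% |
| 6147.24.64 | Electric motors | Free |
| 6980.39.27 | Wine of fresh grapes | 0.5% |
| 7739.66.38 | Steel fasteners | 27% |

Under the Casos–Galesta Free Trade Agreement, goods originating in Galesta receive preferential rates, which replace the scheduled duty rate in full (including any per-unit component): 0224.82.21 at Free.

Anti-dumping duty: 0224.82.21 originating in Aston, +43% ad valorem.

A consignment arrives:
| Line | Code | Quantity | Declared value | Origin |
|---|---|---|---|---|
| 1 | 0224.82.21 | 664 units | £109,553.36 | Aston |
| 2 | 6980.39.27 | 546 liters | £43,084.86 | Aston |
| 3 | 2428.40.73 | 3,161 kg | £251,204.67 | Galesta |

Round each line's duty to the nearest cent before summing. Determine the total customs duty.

£70,280.52

Line 1 (0224.82.21, Aston, 664 units, £109,553.36):
Base rate for 0224.82.21 is 8%.
0224.82.21 has an FTA preferential rate, but origin Aston is not Galesta; base rate stands.
Additional duty on 0224.82.21 from Aston: +43%. Applied ad valorem rate: 8% + 43% = 51%.
Duty = £109,553.36 × 51% = £55,872.21.
Line 2 (6980.39.27, Aston, 546 liters, £43,084.86):
Base rate for 6980.39.27 is 0.5%.
Duty = £43,084.86 × 0.5% = £215.42.
Line 3 (2428.40.73, Galesta, 3,161 kg, £251,204.67):
Base rate for 2428.40.73 is £4.49/kg.
Origin Galesta is the FTA partner but 2428.40.73 is not on the preference list; base rate stands.
Duty = 3,161 × £4.49 = £14,192.89.
Total = £55,872.21 + £215.42 + £14,192.89 = £70,280.52.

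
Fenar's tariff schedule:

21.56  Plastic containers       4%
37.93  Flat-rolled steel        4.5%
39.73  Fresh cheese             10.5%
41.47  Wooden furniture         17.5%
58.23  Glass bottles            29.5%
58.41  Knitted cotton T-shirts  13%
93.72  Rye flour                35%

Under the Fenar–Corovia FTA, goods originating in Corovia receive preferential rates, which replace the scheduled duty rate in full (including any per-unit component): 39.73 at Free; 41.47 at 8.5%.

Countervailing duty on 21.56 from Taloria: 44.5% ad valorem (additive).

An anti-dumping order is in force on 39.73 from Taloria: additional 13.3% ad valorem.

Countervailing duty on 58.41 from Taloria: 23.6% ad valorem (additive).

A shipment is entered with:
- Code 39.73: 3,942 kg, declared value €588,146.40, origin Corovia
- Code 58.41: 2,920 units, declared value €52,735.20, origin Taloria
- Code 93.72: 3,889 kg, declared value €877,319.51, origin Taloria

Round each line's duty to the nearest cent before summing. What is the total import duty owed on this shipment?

Line 1 (39.73, Corovia, 3,942 kg, €588,146.40):
Base rate for 39.73 is 10.5%.
Origin Corovia qualifies under the Fenar–Corovia agreement and 39.73 is covered: preferential rate Free applies instead.
The additional-duty order on 39.73 targets Taloria, not Corovia; it does not apply.
Duty = €588,146.40 × 0% = €0.00.
Line 2 (58.41, Taloria, 2,920 units, €52,735.20):
Base rate for 58.41 is 13%.
Additional duty on 58.41 from Taloria: +23.6%. Applied ad valorem rate: 13% + 23.6% = 36.6%.
Duty = €52,735.20 × 36.6% = €19,301.08.
Line 3 (93.72, Taloria, 3,889 kg, €877,319.51):
Base rate for 93.72 is 35%.
Duty = €877,319.51 × 35% = €307,061.83.
Total = €0.00 + €19,301.08 + €307,061.83 = €326,362.91.

€326,362.91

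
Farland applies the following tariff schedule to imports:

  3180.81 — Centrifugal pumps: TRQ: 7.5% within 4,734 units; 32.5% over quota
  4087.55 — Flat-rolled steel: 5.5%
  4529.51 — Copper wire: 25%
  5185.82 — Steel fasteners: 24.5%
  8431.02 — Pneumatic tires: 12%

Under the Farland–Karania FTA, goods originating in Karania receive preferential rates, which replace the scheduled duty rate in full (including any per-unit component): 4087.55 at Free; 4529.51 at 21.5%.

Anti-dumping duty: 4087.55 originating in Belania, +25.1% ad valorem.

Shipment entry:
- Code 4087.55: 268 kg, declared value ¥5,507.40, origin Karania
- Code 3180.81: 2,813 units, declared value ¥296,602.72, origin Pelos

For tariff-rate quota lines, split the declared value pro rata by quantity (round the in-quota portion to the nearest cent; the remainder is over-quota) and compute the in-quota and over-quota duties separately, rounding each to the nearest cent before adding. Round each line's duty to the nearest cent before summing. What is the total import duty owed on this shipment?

¥22,245.20

Line 1 (4087.55, Karania, 268 kg, ¥5,507.40):
Base rate for 4087.55 is 5.5%.
Origin Karania qualifies under the Farland–Karania agreement and 4087.55 is covered: preferential rate Free applies instead.
The additional-duty order on 4087.55 targets Belania, not Karania; it does not apply.
Duty = ¥5,507.40 × 0% = ¥0.00.
Line 2 (3180.81, Pelos, 2,813 units, ¥296,602.72):
Code 3180.81 is under a tariff-rate quota (threshold 4,734 units). Quantity 2,813 units is within the quota, so the in-quota rate 7.5% applies to the full value.
Duty = ¥296,602.72 × 7.5% = ¥22,245.20.
Total = ¥0.00 + ¥22,245.20 = ¥22,245.20.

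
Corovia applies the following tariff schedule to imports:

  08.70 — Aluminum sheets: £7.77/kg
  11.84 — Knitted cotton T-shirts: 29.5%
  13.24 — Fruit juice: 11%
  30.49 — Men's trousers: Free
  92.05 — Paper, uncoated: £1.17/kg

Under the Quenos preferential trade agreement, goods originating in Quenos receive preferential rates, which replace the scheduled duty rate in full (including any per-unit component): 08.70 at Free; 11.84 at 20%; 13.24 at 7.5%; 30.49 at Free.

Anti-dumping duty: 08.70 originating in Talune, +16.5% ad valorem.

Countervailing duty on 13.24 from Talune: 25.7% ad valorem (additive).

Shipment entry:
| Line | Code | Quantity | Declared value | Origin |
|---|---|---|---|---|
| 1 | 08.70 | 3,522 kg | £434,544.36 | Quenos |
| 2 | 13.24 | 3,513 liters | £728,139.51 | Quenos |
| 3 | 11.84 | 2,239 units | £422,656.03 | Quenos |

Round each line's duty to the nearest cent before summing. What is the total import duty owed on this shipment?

Line 1 (08.70, Quenos, 3,522 kg, £434,544.36):
Base rate for 08.70 is £7.77/kg.
Origin Quenos qualifies under the Corovia–Quenos agreement and 08.70 is covered: preferential rate Free applies instead.
The additional-duty order on 08.70 targets Talune, not Quenos; it does not apply.
Duty = £434,544.36 × 0% = £0.00.
Line 2 (13.24, Quenos, 3,513 liters, £728,139.51):
Base rate for 13.24 is 11%.
Origin Quenos qualifies under the Corovia–Quenos agreement and 13.24 is covered: preferential rate 7.5% applies instead.
The additional-duty order on 13.24 targets Talune, not Quenos; it does not apply.
Duty = £728,139.51 × 7.5% = £54,610.46.
Line 3 (11.84, Quenos, 2,239 units, £422,656.03):
Base rate for 11.84 is 29.5%.
Origin Quenos qualifies under the Corovia–Quenos agreement and 11.84 is covered: preferential rate 20% applies instead.
Duty = £422,656.03 × 20% = £84,531.21.
Total = £0.00 + £54,610.46 + £84,531.21 = £139,141.67.

£139,141.67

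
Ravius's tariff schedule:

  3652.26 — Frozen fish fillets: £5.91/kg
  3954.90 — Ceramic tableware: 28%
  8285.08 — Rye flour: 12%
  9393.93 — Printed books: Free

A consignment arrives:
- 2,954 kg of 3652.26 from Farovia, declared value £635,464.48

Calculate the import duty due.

Line 1 (3652.26, Farovia, 2,954 kg, £635,464.48):
Base rate for 3652.26 is £5.91/kg.
Duty = 2,954 × £5.91 = £17,458.14.

£17,458.14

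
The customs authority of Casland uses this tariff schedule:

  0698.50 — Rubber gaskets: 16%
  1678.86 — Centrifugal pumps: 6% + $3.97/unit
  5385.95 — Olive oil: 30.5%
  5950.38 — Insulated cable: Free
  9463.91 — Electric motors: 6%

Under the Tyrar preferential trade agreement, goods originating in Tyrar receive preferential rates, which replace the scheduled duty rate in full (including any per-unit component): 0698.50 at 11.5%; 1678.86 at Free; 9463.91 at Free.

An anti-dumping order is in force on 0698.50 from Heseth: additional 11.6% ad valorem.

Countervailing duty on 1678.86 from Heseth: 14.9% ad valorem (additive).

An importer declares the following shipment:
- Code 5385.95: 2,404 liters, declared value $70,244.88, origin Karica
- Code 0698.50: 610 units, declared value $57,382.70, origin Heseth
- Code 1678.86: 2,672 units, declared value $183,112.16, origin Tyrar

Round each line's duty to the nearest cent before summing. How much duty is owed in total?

$37,262.32

Line 1 (5385.95, Karica, 2,404 liters, $70,244.88):
Base rate for 5385.95 is 30.5%.
Duty = $70,244.88 × 30.5% = $21,424.69.
Line 2 (0698.50, Heseth, 610 units, $57,382.70):
Base rate for 0698.50 is 16%.
0698.50 has an FTA preferential rate, but origin Heseth is not Tyrar; base rate stands.
Additional duty on 0698.50 from Heseth: +11.6%. Applied ad valorem rate: 16% + 11.6% = 27.6%.
Duty = $57,382.70 × 27.6% = $15,837.63.
Line 3 (1678.86, Tyrar, 2,672 units, $183,112.16):
Base rate for 1678.86 is 6% + $3.97/unit.
Origin Tyrar qualifies under the Casland–Tyrar agreement and 1678.86 is covered: preferential rate Free applies instead.
The additional-duty order on 1678.86 targets Heseth, not Tyrar; it does not apply.
Duty = $183,112.16 × 0% = $0.00.
Total = $21,424.69 + $15,837.63 + $0.00 = $37,262.32.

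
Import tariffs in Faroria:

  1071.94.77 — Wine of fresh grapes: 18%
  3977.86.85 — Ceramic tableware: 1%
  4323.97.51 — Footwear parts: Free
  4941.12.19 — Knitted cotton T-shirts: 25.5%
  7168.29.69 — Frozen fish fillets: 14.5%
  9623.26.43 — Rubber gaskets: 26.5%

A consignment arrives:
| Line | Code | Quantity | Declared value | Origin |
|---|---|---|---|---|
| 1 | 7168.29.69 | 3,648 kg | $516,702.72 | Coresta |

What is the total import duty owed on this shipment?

$74,921.89

Line 1 (7168.29.69, Coresta, 3,648 kg, $516,702.72):
Base rate for 7168.29.69 is 14.5%.
Duty = $516,702.72 × 14.5% = $74,921.89.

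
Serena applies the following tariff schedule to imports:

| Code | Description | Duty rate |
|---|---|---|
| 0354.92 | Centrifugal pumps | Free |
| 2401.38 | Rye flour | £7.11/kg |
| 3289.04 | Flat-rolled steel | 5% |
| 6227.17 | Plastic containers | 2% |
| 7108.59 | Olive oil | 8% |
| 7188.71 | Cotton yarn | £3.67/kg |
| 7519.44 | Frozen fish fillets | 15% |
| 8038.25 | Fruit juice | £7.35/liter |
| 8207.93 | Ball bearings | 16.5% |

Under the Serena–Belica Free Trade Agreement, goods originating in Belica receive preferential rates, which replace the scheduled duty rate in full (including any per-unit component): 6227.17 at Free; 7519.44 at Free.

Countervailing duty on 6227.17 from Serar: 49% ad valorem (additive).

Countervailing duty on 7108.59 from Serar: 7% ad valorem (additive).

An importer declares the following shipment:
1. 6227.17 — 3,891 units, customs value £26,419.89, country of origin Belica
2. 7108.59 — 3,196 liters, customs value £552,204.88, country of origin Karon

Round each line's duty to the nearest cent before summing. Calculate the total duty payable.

£44,176.39

Line 1 (6227.17, Belica, 3,891 units, £26,419.89):
Base rate for 6227.17 is 2%.
Origin Belica qualifies under the Serena–Belica agreement and 6227.17 is covered: preferential rate Free applies instead.
The additional-duty order on 6227.17 targets Serar, not Belica; it does not apply.
Duty = £26,419.89 × 0% = £0.00.
Line 2 (7108.59, Karon, 3,196 liters, £552,204.88):
Base rate for 7108.59 is 8%.
The additional-duty order on 7108.59 targets Serar, not Karon; it does not apply.
Duty = £552,204.88 × 8% = £44,176.39.
Total = £0.00 + £44,176.39 = £44,176.39.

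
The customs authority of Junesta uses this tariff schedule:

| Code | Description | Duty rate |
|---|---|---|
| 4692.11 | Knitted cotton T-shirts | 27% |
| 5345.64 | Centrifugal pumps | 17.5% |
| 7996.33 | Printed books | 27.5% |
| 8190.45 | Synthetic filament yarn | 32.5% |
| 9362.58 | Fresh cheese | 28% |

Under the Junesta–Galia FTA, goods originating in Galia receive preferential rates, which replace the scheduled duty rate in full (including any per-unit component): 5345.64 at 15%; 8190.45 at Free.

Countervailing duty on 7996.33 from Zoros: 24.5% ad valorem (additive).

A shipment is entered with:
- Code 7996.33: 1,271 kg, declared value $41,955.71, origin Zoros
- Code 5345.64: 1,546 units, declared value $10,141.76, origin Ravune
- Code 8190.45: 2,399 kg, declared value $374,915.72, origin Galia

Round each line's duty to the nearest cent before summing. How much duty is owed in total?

Line 1 (7996.33, Zoros, 1,271 kg, $41,955.71):
Base rate for 7996.33 is 27.5%.
Additional duty on 7996.33 from Zoros: +24.5%. Applied ad valorem rate: 27.5% + 24.5% = 52%.
Duty = $41,955.71 × 52% = $21,816.97.
Line 2 (5345.64, Ravune, 1,546 units, $10,141.76):
Base rate for 5345.64 is 17.5%.
5345.64 has an FTA preferential rate, but origin Ravune is not Galia; base rate stands.
Duty = $10,141.76 × 17.5% = $1,774.81.
Line 3 (8190.45, Galia, 2,399 kg, $374,915.72):
Base rate for 8190.45 is 32.5%.
Origin Galia qualifies under the Junesta–Galia agreement and 8190.45 is covered: preferential rate Free applies instead.
Duty = $374,915.72 × 0% = $0.00.
Total = $21,816.97 + $1,774.81 + $0.00 = $23,591.78.

$23,591.78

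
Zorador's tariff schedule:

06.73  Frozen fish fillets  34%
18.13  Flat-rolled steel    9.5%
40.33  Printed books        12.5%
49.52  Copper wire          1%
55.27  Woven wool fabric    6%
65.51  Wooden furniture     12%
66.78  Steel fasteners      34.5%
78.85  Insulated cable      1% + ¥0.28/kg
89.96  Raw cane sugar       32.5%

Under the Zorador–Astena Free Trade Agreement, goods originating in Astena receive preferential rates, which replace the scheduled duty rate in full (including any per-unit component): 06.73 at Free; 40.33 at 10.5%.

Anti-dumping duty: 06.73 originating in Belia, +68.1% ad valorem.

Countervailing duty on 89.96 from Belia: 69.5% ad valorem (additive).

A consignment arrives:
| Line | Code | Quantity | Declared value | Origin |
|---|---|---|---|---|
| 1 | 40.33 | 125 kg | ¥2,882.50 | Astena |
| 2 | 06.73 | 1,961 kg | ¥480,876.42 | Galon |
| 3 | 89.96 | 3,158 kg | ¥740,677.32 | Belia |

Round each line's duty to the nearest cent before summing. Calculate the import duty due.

Line 1 (40.33, Astena, 125 kg, ¥2,882.50):
Base rate for 40.33 is 12.5%.
Origin Astena qualifies under the Zorador–Astena agreement and 40.33 is covered: preferential rate 10.5% applies instead.
Duty = ¥2,882.50 × 10.5% = ¥302.66.
Line 2 (06.73, Galon, 1,961 kg, ¥480,876.42):
Base rate for 06.73 is 34%.
06.73 has an FTA preferential rate, but origin Galon is not Astena; base rate stands.
The additional-duty order on 06.73 targets Belia, not Galon; it does not apply.
Duty = ¥480,876.42 × 34% = ¥163,497.98.
Line 3 (89.96, Belia, 3,158 kg, ¥740,677.32):
Base rate for 89.96 is 32.5%.
Additional duty on 89.96 from Belia: +69.5%. Applied ad valorem rate: 32.5% + 69.5% = 102%.
Duty = ¥740,677.32 × 102% = ¥755,490.87.
Total = ¥302.66 + ¥163,497.98 + ¥755,490.87 = ¥919,291.51.

¥919,291.51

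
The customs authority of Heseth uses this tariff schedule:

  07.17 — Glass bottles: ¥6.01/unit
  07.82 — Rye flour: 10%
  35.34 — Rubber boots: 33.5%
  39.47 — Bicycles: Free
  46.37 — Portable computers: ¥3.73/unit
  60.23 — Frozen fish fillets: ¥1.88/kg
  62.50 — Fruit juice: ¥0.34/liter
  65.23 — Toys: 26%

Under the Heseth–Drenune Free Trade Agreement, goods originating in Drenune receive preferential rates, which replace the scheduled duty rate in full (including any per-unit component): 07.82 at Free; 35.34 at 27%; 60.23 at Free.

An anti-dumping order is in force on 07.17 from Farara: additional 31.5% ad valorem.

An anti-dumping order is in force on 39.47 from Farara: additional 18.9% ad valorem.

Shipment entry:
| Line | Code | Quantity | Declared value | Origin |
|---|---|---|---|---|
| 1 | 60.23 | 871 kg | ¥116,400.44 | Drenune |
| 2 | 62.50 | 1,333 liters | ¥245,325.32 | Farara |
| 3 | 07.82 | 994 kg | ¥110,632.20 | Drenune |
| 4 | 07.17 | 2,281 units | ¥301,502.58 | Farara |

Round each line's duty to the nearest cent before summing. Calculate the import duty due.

Line 1 (60.23, Drenune, 871 kg, ¥116,400.44):
Base rate for 60.23 is ¥1.88/kg.
Origin Drenune qualifies under the Heseth–Drenune agreement and 60.23 is covered: preferential rate Free applies instead.
Duty = ¥116,400.44 × 0% = ¥0.00.
Line 2 (62.50, Farara, 1,333 liters, ¥245,325.32):
Base rate for 62.50 is ¥0.34/liter.
Duty = 1,333 × ¥0.34 = ¥453.22.
Line 3 (07.82, Drenune, 994 kg, ¥110,632.20):
Base rate for 07.82 is 10%.
Origin Drenune qualifies under the Heseth–Drenune agreement and 07.82 is covered: preferential rate Free applies instead.
Duty = ¥110,632.20 × 0% = ¥0.00.
Line 4 (07.17, Farara, 2,281 units, ¥301,502.58):
Base rate for 07.17 is ¥6.01/unit.
Additional duty on 07.17 from Farara: +31.5% ad valorem. Applied ad valorem rate = 31.5%.
Duty = ¥301,502.58 × 31.5% + 2,281 × ¥6.01 = ¥108,682.12.
Total = ¥0.00 + ¥453.22 + ¥0.00 + ¥108,682.12 = ¥109,135.34.

¥109,135.34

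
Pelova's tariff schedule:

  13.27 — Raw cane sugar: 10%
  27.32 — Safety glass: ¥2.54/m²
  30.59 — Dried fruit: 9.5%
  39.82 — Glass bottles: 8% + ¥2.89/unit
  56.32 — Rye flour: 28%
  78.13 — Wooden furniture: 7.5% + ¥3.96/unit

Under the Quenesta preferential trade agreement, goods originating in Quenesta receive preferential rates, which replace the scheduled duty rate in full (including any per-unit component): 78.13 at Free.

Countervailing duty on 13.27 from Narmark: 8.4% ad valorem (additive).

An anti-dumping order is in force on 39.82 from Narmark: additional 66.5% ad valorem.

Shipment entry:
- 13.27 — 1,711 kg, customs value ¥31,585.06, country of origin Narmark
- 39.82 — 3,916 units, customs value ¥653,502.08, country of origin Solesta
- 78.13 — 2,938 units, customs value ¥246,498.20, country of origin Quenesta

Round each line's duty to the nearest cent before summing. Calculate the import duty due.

¥69,409.06

Line 1 (13.27, Narmark, 1,711 kg, ¥31,585.06):
Base rate for 13.27 is 10%.
Additional duty on 13.27 from Narmark: +8.4%. Applied ad valorem rate: 10% + 8.4% = 18.4%.
Duty = ¥31,585.06 × 18.4% = ¥5,811.65.
Line 2 (39.82, Solesta, 3,916 units, ¥653,502.08):
Base rate for 39.82 is 8% + ¥2.89/unit.
The additional-duty order on 39.82 targets Narmark, not Solesta; it does not apply.
Duty = ¥653,502.08 × 8% + 3,916 × ¥2.89 = ¥63,597.41.
Line 3 (78.13, Quenesta, 2,938 units, ¥246,498.20):
Base rate for 78.13 is 7.5% + ¥3.96/unit.
Origin Quenesta qualifies under the Pelova–Quenesta agreement and 78.13 is covered: preferential rate Free applies instead.
Duty = ¥246,498.20 × 0% = ¥0.00.
Total = ¥5,811.65 + ¥63,597.41 + ¥0.00 = ¥69,409.06.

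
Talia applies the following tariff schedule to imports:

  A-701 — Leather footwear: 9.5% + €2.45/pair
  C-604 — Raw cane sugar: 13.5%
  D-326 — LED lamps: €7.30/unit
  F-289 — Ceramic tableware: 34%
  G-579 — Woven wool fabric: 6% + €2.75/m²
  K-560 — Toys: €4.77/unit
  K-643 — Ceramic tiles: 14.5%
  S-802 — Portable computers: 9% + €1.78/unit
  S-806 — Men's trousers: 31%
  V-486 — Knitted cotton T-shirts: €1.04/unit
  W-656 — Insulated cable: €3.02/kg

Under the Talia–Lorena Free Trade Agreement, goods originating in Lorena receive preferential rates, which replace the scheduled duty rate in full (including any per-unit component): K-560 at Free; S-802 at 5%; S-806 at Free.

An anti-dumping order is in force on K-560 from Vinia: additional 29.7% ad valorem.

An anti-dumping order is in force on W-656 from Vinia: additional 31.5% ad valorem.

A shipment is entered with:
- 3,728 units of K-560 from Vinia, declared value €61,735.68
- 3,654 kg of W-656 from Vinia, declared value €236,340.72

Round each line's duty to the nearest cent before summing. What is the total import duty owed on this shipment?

€121,600.47

Line 1 (K-560, Vinia, 3,728 units, €61,735.68):
Base rate for K-560 is €4.77/unit.
K-560 has an FTA preferential rate, but origin Vinia is not Lorena; base rate stands.
Additional duty on K-560 from Vinia: +29.7% ad valorem. Applied ad valorem rate = 29.7%.
Duty = €61,735.68 × 29.7% + 3,728 × €4.77 = €36,118.06.
Line 2 (W-656, Vinia, 3,654 kg, €236,340.72):
Base rate for W-656 is €3.02/kg.
Additional duty on W-656 from Vinia: +31.5% ad valorem. Applied ad valorem rate = 31.5%.
Duty = €236,340.72 × 31.5% + 3,654 × €3.02 = €85,482.41.
Total = €36,118.06 + €85,482.41 = €121,600.47.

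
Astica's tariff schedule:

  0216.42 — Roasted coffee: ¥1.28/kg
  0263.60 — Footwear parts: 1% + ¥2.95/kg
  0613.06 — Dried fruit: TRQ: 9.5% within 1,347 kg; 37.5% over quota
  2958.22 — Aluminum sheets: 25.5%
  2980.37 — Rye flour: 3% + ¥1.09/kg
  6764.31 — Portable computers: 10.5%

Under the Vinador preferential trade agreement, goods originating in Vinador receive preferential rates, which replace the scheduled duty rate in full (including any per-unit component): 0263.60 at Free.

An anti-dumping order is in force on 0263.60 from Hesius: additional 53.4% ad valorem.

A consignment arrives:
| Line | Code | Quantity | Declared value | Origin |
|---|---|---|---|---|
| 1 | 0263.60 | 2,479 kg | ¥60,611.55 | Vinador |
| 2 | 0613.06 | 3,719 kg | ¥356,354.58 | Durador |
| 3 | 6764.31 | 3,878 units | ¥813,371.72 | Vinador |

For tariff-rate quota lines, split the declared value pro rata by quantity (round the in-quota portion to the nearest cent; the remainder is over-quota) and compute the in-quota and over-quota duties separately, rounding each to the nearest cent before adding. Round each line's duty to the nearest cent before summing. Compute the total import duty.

¥182,897.53

Line 1 (0263.60, Vinador, 2,479 kg, ¥60,611.55):
Base rate for 0263.60 is 1% + ¥2.95/kg.
Origin Vinador qualifies under the Astica–Vinador agreement and 0263.60 is covered: preferential rate Free applies instead.
The additional-duty order on 0263.60 targets Hesius, not Vinador; it does not apply.
Duty = ¥60,611.55 × 0% = ¥0.00.
Line 2 (0613.06, Durador, 3,719 kg, ¥356,354.58):
Code 0613.06 is under a tariff-rate quota (threshold 1,347 kg). In-quota: 1,347 kg at 9.5%; over-quota: 2,372 kg at 37.5%.
Pro-rata value split: in-quota = ¥356,354.58 × 1,347/3,719 = ¥129,069.54; over-quota = ¥356,354.58 − ¥129,069.54 = ¥227,285.04.
In-quota duty = ¥129,069.54 × 9.5% = ¥12,261.61. Over-quota duty = ¥227,285.04 × 37.5% = ¥85,231.89.
Line duty = ¥12,261.61 + ¥85,231.89 = ¥97,493.50.
Line 3 (6764.31, Vinador, 3,878 units, ¥813,371.72):
Base rate for 6764.31 is 10.5%.
Origin Vinador is the FTA partner but 6764.31 is not on the preference list; base rate stands.
Duty = ¥813,371.72 × 10.5% = ¥85,404.03.
Total = ¥0.00 + ¥97,493.50 + ¥85,404.03 = ¥182,897.53.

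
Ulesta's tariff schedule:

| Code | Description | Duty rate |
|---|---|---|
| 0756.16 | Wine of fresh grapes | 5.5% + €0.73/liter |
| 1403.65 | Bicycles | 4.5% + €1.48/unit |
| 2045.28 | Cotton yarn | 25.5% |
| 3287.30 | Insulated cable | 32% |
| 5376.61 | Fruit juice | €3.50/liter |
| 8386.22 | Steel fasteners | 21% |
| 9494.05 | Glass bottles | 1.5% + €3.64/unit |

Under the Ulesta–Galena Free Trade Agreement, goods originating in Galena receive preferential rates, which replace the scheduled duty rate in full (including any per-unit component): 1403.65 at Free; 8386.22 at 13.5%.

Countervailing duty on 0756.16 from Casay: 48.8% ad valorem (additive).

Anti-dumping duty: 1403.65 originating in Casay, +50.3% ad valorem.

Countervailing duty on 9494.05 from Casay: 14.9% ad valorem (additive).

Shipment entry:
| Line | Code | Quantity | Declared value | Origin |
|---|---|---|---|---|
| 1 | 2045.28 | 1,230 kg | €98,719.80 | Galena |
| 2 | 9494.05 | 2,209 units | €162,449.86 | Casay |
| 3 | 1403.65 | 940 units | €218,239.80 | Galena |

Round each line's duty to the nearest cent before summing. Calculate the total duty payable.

€59,856.09

Line 1 (2045.28, Galena, 1,230 kg, €98,719.80):
Base rate for 2045.28 is 25.5%.
Origin Galena is the FTA partner but 2045.28 is not on the preference list; base rate stands.
Duty = €98,719.80 × 25.5% = €25,173.55.
Line 2 (9494.05, Casay, 2,209 units, €162,449.86):
Base rate for 9494.05 is 1.5% + €3.64/unit.
Additional duty on 9494.05 from Casay: +14.9%. Applied ad valorem rate: 1.5% + 14.9% = 16.4%.
Duty = €162,449.86 × 16.4% + 2,209 × €3.64 = €34,682.54.
Line 3 (1403.65, Galena, 940 units, €218,239.80):
Base rate for 1403.65 is 4.5% + €1.48/unit.
Origin Galena qualifies under the Ulesta–Galena agreement and 1403.65 is covered: preferential rate Free applies instead.
The additional-duty order on 1403.65 targets Casay, not Galena; it does not apply.
Duty = €218,239.80 × 0% = €0.00.
Total = €25,173.55 + €34,682.54 + €0.00 = €59,856.09.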